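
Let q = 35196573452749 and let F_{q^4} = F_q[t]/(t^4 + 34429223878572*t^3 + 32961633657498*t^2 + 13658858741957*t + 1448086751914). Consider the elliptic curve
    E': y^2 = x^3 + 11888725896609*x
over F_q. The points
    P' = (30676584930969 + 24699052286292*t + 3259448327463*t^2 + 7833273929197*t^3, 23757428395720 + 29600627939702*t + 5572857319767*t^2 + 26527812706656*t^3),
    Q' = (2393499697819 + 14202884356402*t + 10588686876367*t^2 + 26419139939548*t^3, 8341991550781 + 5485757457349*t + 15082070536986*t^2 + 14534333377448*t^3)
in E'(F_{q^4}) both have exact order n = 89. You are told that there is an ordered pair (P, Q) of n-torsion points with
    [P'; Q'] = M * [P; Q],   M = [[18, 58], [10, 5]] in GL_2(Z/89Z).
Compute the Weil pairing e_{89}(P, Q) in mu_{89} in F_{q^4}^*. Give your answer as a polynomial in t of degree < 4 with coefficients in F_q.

Alternating bilinearity on E[89] (values in mu_{89} in F_{35196573452749^4}) gives e(P',Q') = e(P,Q)^det(M).
Hence e(P,Q) = e(P',Q')^{87} where 87 = 44^{-1} mod 89.
Double-and-add over 1011001: 7-1 doublings, 4-1 additions; each step l_{T,T}/v_{2T} or l_{T,P'}/v at Q'+S for random S.
e_{89}(P',Q') = 9819190014785 + 30739354662296*t + 178552950040*t^2 + 4584733185244*t^3.
Finally e_{89}(P,Q) = 2461943697724 + 1023090174705*t + 29274493979025*t^2 + 20622468150613*t^3.

2461943697724 + 1023090174705*t + 29274493979025*t^2 + 20622468150613*t^3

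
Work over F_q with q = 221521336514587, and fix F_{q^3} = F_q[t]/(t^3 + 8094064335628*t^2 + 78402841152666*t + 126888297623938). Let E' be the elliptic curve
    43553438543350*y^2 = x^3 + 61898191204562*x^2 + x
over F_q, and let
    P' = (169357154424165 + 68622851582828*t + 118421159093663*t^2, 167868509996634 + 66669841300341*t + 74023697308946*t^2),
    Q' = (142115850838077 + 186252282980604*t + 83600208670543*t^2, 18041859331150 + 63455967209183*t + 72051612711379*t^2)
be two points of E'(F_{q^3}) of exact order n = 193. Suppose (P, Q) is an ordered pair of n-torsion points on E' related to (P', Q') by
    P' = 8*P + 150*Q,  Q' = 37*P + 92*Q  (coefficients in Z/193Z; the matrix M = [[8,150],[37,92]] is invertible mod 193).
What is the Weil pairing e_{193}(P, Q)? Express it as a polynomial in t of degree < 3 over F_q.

e_{193}(aP+bQ,cP+dQ) = e_{193}(P,Q)^(ad-bc); with (a,b,c,d)=(8,150,37,92) this gives the det-193 law.
Inverting 11 mod 193: 158. Thus e_{193}(P,Q) = e(P',Q')^{158}.
Undo Montgomery via alpha=132418202081163, beta=72860400359208: (a',b')=(181535100185438,221372214984456) over F_{221521336514587}.
8-bit Miller (11000001) on E'/F_{221521336514587} with a'=181535100185438, b'=221372214984456: accumulate tangent/chord ratios at Q'+S and P'+S'.
f_P(D_Q)/f_Q(D_P) = 19069111586553 + 156068962083533*t + 145138377493008*t^2.
Thus e_{193}(P,Q) = 135343862176402 + 153910580511249*t + 213559056838591*t^2.

135343862176402 + 153910580511249*t + 213559056838591*t^2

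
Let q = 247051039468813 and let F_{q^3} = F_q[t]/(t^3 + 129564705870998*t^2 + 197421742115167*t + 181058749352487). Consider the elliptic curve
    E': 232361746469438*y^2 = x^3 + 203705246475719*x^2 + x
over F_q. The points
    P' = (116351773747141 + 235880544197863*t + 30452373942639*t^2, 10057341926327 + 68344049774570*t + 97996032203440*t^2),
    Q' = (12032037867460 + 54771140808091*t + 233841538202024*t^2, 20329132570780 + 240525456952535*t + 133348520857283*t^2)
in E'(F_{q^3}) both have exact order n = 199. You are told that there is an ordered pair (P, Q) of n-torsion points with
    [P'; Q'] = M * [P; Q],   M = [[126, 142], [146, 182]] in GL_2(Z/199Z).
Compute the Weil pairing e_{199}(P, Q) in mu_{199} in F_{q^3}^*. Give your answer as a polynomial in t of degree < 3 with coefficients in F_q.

184097094829368 + 181408652078682*t + 135468632887438*t^2

Under M = [[126,142],[146,182]] in GL_2(Z/199), e_{199}(P',Q') = e_{199}(P,Q)^(126*182-142*146 mod 199).
det M = 126*182 - 142*146 = 2200 = 11 (mod 199); 11^{-1} = 181 (mod 199).
Set x_W=42354982058574*u+27567426968842, y_W=42354982058574*v; then E': y_W^2=x_W^3+169751256446883*x_W+60759537125032.
Run Miller on y^2=x^3+169751256446883*x+60759537125032 over F_{247051039468813}: ladder 11000111 (8 bits); e = f_P(D_Q)/f_Q(D_P).
The quotient is 104811470484163 + 172590189365721*t + 4647091180771*t^2.
Finally e_{199}(P,Q) = 184097094829368 + 181408652078682*t + 135468632887438*t^2.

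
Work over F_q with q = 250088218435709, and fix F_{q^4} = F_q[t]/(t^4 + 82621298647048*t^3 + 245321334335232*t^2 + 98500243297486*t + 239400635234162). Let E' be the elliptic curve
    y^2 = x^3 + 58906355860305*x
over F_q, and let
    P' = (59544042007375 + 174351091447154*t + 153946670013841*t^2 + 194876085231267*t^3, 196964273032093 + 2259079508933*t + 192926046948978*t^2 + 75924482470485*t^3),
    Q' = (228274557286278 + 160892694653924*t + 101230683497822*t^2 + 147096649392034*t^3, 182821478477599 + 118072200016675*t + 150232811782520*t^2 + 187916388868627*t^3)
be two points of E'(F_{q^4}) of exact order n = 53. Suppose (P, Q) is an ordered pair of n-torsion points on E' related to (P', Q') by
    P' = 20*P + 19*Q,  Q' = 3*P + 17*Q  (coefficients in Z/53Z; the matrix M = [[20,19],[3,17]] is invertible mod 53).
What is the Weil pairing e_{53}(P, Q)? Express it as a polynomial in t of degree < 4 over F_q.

e_{53}(aP+bQ,cP+dQ) = e_{53}(P,Q)^(ad-bc); with (a,b,c,d)=(20,19,3,17) this gives the det-53 law.
So e_{53}(P,Q) = e_{53}(P',Q')^{3}, since 18*3 = 1 mod 53.
Double-and-add over 110101: 6-1 doublings, 4-1 additions; each step l_{T,T}/v_{2T} or l_{T,P'}/v at Q'+S for random S.
The quotient is 106591287201488 + 119335781079249*t + 224899591205143*t^2 + 171730285085774*t^3.
(106591287201488 + 119335781079249*t + 224899591205143*t^2 + 171730285085774*t^3)^{3} mod (250088218435709,f) = 186715918189049 + 133745324051034*t + 90142190931764*t^2 + 220414100509202*t^3.

186715918189049 + 133745324051034*t + 90142190931764*t^2 + 220414100509202*t^3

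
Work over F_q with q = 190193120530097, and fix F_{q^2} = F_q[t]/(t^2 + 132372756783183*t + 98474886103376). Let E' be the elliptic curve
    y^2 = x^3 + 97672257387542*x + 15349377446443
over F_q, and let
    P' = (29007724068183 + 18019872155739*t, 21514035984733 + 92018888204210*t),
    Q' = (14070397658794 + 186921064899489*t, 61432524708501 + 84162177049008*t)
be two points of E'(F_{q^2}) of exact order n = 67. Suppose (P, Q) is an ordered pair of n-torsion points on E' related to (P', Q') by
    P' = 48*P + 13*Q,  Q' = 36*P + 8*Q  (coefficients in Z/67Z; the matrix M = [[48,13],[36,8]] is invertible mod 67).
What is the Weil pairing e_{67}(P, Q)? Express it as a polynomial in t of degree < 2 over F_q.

18981996364952 + 62829784867811*t

e_{67}(aP+bQ,cP+dQ) = e_{67}(P,Q)^(ad-bc); with (a,b,c,d)=(48,13,36,8) this gives the det-67 law.
48*8 - 13*36 = -84; reduced mod 67: det = 50, inverse 63.
Run Miller on y^2=x^3+97672257387542*x+15349377446443 over F_{190193120530097}: ladder 1000011 (7 bits); e = f_P(D_Q)/f_Q(D_P).
e_{67}(P',Q') = 118894644101865 + 102532640209861*t.
Thus e_{67}(P,Q) = 18981996364952 + 62829784867811*t.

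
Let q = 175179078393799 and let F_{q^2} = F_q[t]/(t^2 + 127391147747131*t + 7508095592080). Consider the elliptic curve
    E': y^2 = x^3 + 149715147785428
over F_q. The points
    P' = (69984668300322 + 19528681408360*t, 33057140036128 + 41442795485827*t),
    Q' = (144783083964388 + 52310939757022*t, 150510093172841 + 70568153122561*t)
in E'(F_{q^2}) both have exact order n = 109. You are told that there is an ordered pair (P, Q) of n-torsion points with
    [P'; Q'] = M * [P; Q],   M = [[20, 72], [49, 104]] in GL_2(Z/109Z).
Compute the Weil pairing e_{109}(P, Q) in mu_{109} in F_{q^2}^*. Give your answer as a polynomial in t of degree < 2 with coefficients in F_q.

126849216690442 + 2763788029964*t

Alternating bilinearity on E[109] (values in mu_{109} in F_{175179078393799^2}) gives e(P',Q') = e(P,Q)^det(M).
20*104 - 72*49 = -1448; reduced mod 109: det = 78, inverse 7.
Build f_{109,P'} and f_{109,Q'} via the 7-bit ladder of 109=1101101_2; evaluate at shifted divisors; quotient in F_{175179078393799^2}.
The quotient is 146036601355222 + 57755280308455*t.
e_{109}(P,Q) = (146036601355222 + 57755280308455*t)^{7} = 126849216690442 + 2763788029964*t.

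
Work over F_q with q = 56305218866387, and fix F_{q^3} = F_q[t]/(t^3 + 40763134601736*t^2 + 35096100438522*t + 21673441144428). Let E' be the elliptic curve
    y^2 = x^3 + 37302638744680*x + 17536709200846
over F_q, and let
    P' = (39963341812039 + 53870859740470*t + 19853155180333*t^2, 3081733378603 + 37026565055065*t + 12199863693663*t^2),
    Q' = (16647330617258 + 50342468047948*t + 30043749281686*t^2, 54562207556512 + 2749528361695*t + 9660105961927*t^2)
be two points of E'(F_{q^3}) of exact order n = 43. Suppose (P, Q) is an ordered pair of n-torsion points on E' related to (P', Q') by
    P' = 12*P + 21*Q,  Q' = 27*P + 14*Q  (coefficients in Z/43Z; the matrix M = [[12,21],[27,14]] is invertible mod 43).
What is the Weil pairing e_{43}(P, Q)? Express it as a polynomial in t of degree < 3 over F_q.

Alternating bilinearity on E[43] (values in mu_{43} in F_{56305218866387^3}) gives e(P',Q') = e(P,Q)^det(M).
det(M) mod 43 = 31; its inverse in (Z/43)^* is 25 (check: 31*25 mod 43 = 1).
Run Miller on y^2=x^3+37302638744680*x+17536709200846 over F_{56305218866387}: ladder 101011 (6 bits); e = f_P(D_Q)/f_Q(D_P).
So e_{43}(P',Q') = 55810085268449 + 19701529636944*t + 28906770238292*t^2.
Finally e_{43}(P,Q) = 24149240486005 + 26483446551190*t + 44040858079357*t^2.

24149240486005 + 26483446551190*t + 44040858079357*t^2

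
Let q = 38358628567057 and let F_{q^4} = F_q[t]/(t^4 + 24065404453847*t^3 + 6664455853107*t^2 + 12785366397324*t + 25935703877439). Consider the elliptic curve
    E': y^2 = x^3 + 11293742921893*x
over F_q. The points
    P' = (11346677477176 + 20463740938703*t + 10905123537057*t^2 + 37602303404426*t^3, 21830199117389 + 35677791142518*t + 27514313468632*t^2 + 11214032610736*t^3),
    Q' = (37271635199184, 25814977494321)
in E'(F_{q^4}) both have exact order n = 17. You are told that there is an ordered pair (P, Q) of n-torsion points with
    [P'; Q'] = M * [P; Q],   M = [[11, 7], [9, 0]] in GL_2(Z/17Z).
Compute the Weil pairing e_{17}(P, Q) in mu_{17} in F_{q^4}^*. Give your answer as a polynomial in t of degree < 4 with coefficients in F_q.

13183466534352 + 24598205063988*t + 28186522839170*t^2 + 35215077484644*t^3

Under M = [[11,7],[9,0]] in GL_2(Z/17), e_{17}(P',Q') = e_{17}(P,Q)^(11*0-7*9 mod 17).
det(M) mod 17 = 5; its inverse in (Z/17)^* is 7 (check: 5*7 mod 17 = 1).
n = 17 = (10001)_2 (5 bits, wt 2); accumulate f_{17,P'}(Q'+S)/f_{17,P'}(S) along the 4-step ladder.
Miller gives e_{17}(P',Q') = 903217620779 + 26853743094442*t + 7171762591047*t^2 + 12997597449148*t^3 in F_{38358628567057^4}.
Hence e(P,Q) = 13183466534352 + 24598205063988*t + 28186522839170*t^2 + 35215077484644*t^3 in F_{38358628567057^4}^*.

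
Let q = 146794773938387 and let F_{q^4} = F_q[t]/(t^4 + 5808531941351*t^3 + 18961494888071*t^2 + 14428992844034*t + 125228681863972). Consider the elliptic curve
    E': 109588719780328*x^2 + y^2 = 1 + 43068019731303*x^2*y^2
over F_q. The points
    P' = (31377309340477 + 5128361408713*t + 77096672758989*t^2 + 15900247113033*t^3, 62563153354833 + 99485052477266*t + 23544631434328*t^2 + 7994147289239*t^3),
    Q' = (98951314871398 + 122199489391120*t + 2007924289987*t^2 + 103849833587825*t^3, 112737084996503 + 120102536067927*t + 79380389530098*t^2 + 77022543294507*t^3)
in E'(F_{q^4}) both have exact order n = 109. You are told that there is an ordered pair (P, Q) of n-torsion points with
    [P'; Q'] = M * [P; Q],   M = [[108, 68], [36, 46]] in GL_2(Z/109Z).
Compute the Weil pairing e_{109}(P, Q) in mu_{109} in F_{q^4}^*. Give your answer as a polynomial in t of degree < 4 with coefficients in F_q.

77232956488567 + 124100244776719*t + 76733322293216*t^2 + 40269972037639*t^3

Alternating bilinearity on E[109] (values in mu_{109} in F_{146794773938387^4}) gives e(P',Q') = e(P,Q)^det(M).
det(M) mod 109 = 13; its inverse in (Z/109)^* is 42 (check: 13*42 mod 109 = 1).
Edwards a_E,d_E -> Montgomery A=56307667548282,B=67803697903684 -> Weierstrass 126855241836729,105394423783296 via alpha=49908585575003,beta=53328868496853.
Run Miller on y^2=x^3+126855241836729*x+105394423783296 over F_{146794773938387}: ladder 1101101 (7 bits); e = f_P(D_Q)/f_Q(D_P).
f_P(D_Q)/f_Q(D_P) = 63662474248722 + 25469444118289*t + 15544352309362*t^2 + 99071631778461*t^3.
Raise to 42: e(P,Q) = 77232956488567 + 124100244776719*t + 76733322293216*t^2 + 40269972037639*t^3 in mu_{109}.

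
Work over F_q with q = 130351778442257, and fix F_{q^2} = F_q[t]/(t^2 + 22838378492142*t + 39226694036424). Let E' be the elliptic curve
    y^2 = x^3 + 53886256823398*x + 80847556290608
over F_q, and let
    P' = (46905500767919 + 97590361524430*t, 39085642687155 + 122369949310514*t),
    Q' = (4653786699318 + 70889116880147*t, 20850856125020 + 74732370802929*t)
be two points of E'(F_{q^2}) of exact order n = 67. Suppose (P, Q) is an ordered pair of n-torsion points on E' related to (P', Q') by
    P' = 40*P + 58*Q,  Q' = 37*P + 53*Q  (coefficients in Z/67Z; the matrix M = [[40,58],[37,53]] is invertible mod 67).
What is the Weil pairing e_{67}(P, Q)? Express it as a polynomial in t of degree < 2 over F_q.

64542347827034 + 116483598728024*t

Since e_{67}(P,P)=e_{67}(Q,Q)=1 and e_{67}(Q,P)=e_{67}(P,Q)^{-1}, expanding e_{67}(40*P + 58*Q,37*P + 53*Q) leaves e(P,Q)^det(M).
det(M) mod 67 = 41; its inverse in (Z/67)^* is 18 (check: 41*18 mod 67 = 1).
n = 67 = (1000011)_2 (7 bits, wt 3); accumulate f_{67,P'}(Q'+S)/f_{67,P'}(S) along the 6-step ladder.
So e_{67}(P',Q') = 24550609789426 + 103593472291001*t.
(24550609789426 + 103593472291001*t)^{18} mod (130351778442257,f) = 64542347827034 + 116483598728024*t.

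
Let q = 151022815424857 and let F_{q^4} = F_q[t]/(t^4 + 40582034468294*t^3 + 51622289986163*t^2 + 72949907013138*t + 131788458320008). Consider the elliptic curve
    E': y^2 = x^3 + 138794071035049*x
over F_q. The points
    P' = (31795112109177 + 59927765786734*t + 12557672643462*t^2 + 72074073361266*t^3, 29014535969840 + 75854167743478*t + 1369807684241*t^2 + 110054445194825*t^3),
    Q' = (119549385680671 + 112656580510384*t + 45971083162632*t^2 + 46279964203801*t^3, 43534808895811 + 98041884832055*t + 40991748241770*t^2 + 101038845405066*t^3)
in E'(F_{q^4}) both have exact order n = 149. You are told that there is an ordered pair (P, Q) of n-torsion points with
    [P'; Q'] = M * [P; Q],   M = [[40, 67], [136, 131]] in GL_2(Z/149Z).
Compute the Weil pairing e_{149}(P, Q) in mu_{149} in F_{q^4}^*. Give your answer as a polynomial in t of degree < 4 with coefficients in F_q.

87267039812784 + 148840558878360*t + 138903848515943*t^2 + 37442852840149*t^3

The 149-Weil pairing on E[149] over F_{151022815424857} is alternating-bilinear: e_{149}(P',Q') = e_{149}(P,Q)^det(M).
det(M) mod 149 = 2; its inverse in (Z/149)^* is 75 (check: 2*75 mod 149 = 1).
Double-and-add over 10010101: 8-1 doublings, 4-1 additions; each step l_{T,T}/v_{2T} or l_{T,P'}/v at Q'+S for random S.
So e_{149}(P',Q') = 147502831213812 + 7922333571101*t + 127967676018370*t^2 + 7707897822763*t^3.
(147502831213812 + 7922333571101*t + 127967676018370*t^2 + 7707897822763*t^3)^{75} mod (151022815424857,f) = 87267039812784 + 148840558878360*t + 138903848515943*t^2 + 37442852840149*t^3.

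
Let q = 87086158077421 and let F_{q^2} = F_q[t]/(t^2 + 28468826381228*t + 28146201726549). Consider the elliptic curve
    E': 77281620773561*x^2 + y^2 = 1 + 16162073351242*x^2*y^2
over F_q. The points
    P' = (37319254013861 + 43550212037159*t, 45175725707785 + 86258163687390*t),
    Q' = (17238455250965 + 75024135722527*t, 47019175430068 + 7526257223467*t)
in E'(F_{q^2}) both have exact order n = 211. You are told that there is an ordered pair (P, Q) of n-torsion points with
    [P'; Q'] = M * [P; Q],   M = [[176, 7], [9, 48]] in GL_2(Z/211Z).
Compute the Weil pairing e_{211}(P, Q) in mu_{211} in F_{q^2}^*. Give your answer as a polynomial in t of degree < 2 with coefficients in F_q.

1297817953596 + 27343281631356*t

e_{211} is bilinear + alternating on E[211], so e_{211}(176*P + 7*Q, 9*P + 48*Q) = e_{211}(P,Q)^(176*48-7*9).
So e_{211}(P,Q) = e_{211}(P',Q')^{23}, since 156*23 = 1 mod 211.
Edwards->Montgomery: u=(1+y)/(1-y), v=u/x -> 49658433224165v^2=u^3+29920222369422u^2+u; then x_W=37051426374935u+59117028059511: y^2=x^3+62170060995935.
n = 211 = (11010011)_2 (8 bits, wt 5); accumulate f_{211,P'}(Q'+S)/f_{211,P'}(S) along the 7-step ladder.
So e_{211}(P',Q') = 45003980891869 + 48022210964769*t.
Thus e_{211}(P,Q) = 1297817953596 + 27343281631356*t.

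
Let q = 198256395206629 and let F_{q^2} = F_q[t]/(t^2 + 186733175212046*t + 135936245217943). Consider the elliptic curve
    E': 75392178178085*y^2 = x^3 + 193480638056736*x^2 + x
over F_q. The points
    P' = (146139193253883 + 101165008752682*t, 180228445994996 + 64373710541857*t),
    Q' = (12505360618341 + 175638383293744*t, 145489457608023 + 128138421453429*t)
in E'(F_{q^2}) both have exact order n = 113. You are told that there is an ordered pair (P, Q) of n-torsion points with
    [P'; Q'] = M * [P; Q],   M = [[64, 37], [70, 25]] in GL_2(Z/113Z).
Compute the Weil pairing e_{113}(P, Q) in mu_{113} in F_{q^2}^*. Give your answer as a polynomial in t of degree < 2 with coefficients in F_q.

104509222678545 + 116894730152089*t

The 113-Weil pairing on E[113] over F_{198256395206629} is alternating-bilinear: e_{113}(P',Q') = e_{113}(P,Q)^det(M).
Hence e(P,Q) = e(P',Q')^{67} where 67 = 27^{-1} mod 113.
Set x_W=55794756655136*u+186312709288833, y_W=55794756655136*v; then E': y_W^2=x_W^3+160322801447693*x_W+147610975152813.
7-bit Miller (1110001) on E'/F_{198256395206629} with a'=160322801447693, b'=147610975152813: accumulate tangent/chord ratios at Q'+S and P'+S'.
So e_{113}(P',Q') = 146353197264360 + 76091747231685*t.
(146353197264360 + 76091747231685*t)^{67} mod (198256395206629,f) = 104509222678545 + 116894730152089*t.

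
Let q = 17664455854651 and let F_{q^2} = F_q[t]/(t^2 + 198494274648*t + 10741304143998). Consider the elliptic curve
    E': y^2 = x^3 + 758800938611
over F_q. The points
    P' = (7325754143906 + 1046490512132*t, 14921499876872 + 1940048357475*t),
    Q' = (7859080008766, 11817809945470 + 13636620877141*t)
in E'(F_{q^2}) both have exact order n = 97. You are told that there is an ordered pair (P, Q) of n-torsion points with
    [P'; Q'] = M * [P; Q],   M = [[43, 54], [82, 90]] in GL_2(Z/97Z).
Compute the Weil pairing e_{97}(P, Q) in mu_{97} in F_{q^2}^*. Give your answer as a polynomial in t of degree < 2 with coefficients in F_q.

e_{97}(aP+bQ,cP+dQ) = e_{97}(P,Q)^(ad-bc); with (a,b,c,d)=(43,54,82,90) this gives the det-97 law.
43*90 - 54*82 = -558; reduced mod 97: det = 24, inverse 93.
Double-and-add over 1100001: 7-1 doublings, 3-1 additions; each step l_{T,T}/v_{2T} or l_{T,P'}/v at Q'+S for random S.
e_{97}(P',Q') = 13383373235235 + 6153379624727*t.
Thus e_{97}(P,Q) = 10710486326542 + 3203147867682*t.

10710486326542 + 3203147867682*t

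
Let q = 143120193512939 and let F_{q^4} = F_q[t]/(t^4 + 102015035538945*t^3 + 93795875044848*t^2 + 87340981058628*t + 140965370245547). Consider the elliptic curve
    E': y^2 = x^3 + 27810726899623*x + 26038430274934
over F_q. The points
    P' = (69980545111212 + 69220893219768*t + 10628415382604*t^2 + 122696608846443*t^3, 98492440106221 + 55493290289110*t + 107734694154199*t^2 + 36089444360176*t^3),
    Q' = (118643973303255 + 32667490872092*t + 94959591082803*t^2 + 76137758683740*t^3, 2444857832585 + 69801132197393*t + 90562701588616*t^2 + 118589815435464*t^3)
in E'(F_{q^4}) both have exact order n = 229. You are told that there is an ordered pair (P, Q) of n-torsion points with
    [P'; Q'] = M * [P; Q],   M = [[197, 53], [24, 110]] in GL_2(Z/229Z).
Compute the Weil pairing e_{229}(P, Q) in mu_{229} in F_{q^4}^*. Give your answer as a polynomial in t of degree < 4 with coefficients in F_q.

9774018738084 + 19389951836664*t + 21947316423378*t^2 + 34465946710981*t^3

e_{229} is bilinear + alternating on E[229], so e_{229}(197*P + 53*Q, 24*P + 110*Q) = e_{229}(P,Q)^(197*110-53*24).
det(M) mod 229 = 17; its inverse in (Z/229)^* is 27 (check: 17*27 mod 229 = 1).
Run Miller on y^2=x^3+27810726899623*x+26038430274934 over F_{143120193512939}: ladder 11100101 (8 bits); e = f_P(D_Q)/f_Q(D_P).
So e_{229}(P',Q') = 10188663646792 + 104802987545333*t + 82813041196023*t^2 + 3946568375960*t^3.
Hence e(P,Q) = 9774018738084 + 19389951836664*t + 21947316423378*t^2 + 34465946710981*t^3 in F_{143120193512939^4}^*.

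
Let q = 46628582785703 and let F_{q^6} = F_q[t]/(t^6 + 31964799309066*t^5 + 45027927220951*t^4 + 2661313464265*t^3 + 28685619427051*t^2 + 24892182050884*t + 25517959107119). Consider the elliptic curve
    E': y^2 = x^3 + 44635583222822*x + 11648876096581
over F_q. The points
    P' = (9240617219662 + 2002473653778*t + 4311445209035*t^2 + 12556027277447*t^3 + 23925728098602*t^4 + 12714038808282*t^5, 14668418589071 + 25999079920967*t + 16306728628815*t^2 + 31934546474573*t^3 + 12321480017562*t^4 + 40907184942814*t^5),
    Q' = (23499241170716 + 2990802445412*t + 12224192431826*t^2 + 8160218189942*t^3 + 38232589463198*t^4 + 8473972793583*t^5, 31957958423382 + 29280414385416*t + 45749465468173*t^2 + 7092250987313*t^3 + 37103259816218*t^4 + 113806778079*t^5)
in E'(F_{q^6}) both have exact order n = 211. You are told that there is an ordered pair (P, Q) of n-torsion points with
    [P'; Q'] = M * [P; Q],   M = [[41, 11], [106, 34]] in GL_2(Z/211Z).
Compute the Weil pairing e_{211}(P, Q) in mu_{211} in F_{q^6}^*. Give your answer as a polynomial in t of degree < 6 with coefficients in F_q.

The 211-Weil pairing on E[211] over F_{46628582785703} is alternating-bilinear: e_{211}(P',Q') = e_{211}(P,Q)^det(M).
Hence e(P,Q) = e(P',Q')^{149} where 149 = 17^{-1} mod 211.
Miller loop for e_{211} over F_{46628582785703^6}: bits of 211 = 11010011; 7 double steps + 4 add steps, l/v at each.
So e_{211}(P',Q') = 35677273420574 + 16246668053503*t + 17595523532157*t^2 + 20847688384372*t^3 + 29062359291854*t^4 + 33711235325916*t^5.
Finally e_{211}(P,Q) = 6492117188232 + 37994040195515*t + 25206170285359*t^2 + 32150582966134*t^3 + 24416489993716*t^4 + 34044477226298*t^5.

6492117188232 + 37994040195515*t + 25206170285359*t^2 + 32150582966134*t^3 + 24416489993716*t^4 + 34044477226298*t^5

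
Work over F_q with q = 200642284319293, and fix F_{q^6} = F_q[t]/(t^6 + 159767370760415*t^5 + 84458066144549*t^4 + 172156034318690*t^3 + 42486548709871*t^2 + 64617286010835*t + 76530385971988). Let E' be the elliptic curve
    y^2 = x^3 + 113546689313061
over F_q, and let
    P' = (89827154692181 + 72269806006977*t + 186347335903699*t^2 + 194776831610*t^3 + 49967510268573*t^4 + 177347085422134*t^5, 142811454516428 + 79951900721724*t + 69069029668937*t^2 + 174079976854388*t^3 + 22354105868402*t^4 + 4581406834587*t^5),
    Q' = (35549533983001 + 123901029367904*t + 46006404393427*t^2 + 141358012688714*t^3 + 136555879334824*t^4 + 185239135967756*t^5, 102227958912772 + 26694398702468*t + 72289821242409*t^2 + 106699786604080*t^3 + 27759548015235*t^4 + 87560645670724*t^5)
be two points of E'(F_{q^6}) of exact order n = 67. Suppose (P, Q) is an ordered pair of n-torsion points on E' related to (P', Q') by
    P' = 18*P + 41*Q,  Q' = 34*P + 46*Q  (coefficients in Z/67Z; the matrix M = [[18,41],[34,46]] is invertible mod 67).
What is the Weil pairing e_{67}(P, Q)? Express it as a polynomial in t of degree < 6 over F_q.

60415046046359 + 160318861961592*t + 49373477583635*t^2 + 29539877335693*t^3 + 160419698375934*t^4 + 154686113863600*t^5

e_{67} is bilinear + alternating on E[67], so e_{67}(18*P + 41*Q, 34*P + 46*Q) = e_{67}(P,Q)^(18*46-41*34).
Hence e(P,Q) = e(P',Q')^{29} where 29 = 37^{-1} mod 67.
7-bit Miller (1000011) on E'/F_{200642284319293} with a'=0, b'=113546689313061: accumulate tangent/chord ratios at Q'+S and P'+S'.
e_{67}(P',Q') = 10194016994488 + 91506219325478*t + 23524481677057*t^2 + 197854834690334*t^3 + 77359874786731*t^4 + 25970404022713*t^5.
e_{67}(P,Q) = (10194016994488 + 91506219325478*t + 23524481677057*t^2 + 197854834690334*t^3 + 77359874786731*t^4 + 25970404022713*t^5)^{29} = 60415046046359 + 160318861961592*t + 49373477583635*t^2 + 29539877335693*t^3 + 160419698375934*t^4 + 154686113863600*t^5.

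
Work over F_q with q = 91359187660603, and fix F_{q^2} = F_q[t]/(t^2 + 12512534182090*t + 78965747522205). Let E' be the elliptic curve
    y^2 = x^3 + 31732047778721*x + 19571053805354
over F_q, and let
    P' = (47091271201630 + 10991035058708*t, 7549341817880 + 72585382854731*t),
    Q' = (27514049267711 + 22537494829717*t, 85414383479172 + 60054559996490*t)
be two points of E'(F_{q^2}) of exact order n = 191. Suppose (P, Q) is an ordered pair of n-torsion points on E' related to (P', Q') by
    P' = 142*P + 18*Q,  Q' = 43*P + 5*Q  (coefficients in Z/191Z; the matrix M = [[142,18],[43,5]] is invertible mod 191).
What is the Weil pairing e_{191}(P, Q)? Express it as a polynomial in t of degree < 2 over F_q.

62955962651340 + 77911505689895*t

Since e_{191}(P,P)=e_{191}(Q,Q)=1 and e_{191}(Q,P)=e_{191}(P,Q)^{-1}, expanding e_{191}(142*P + 18*Q,43*P + 5*Q) leaves e(P,Q)^det(M).
142*5 - 18*43 = -64; reduced mod 191: det = 127, inverse 188.
n = 191 = (10111111)_2 (8 bits, wt 7); accumulate f_{191,P'}(Q'+S)/f_{191,P'}(S) along the 7-step ladder.
So e_{191}(P',Q') = 83621694344251 + 38365845365054*t.
Finally e_{191}(P,Q) = 62955962651340 + 77911505689895*t.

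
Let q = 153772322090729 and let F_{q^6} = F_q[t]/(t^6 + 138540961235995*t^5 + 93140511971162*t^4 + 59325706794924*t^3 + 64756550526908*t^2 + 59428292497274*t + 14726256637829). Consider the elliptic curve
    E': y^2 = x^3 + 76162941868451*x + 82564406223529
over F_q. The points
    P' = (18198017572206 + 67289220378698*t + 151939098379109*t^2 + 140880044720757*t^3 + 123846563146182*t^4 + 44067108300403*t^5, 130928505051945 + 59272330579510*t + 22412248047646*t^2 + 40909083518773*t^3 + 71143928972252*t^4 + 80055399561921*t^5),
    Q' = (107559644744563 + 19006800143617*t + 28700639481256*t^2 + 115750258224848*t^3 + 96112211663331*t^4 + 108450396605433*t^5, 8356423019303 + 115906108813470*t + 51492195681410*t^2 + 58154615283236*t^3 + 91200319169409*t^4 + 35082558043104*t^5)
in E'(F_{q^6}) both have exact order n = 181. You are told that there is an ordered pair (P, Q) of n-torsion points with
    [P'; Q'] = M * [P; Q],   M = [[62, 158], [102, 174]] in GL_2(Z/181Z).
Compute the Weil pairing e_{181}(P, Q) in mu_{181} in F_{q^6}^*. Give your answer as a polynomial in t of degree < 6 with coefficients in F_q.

Under M = [[62,158],[102,174]] in GL_2(Z/181), e_{181}(P',Q') = e_{181}(P,Q)^(62*174-158*102 mod 181).
62*174 - 158*102 = -5328; reduced mod 181: det = 102, inverse 126.
Run Miller on y^2=x^3+76162941868451*x+82564406223529 over F_{153772322090729}: ladder 10110101 (8 bits); e = f_P(D_Q)/f_Q(D_P).
f_P(D_Q)/f_Q(D_P) = 94134541012153 + 40457605628416*t + 34064453076048*t^2 + 116692694619957*t^3 + 69134338701777*t^4 + 87122510808910*t^5.
Finally e_{181}(P,Q) = 122551448139548 + 56202054445794*t + 57720385033026*t^2 + 99957022332871*t^3 + 124007891448367*t^4 + 27440859017679*t^5.

122551448139548 + 56202054445794*t + 57720385033026*t^2 + 99957022332871*t^3 + 124007891448367*t^4 + 27440859017679*t^5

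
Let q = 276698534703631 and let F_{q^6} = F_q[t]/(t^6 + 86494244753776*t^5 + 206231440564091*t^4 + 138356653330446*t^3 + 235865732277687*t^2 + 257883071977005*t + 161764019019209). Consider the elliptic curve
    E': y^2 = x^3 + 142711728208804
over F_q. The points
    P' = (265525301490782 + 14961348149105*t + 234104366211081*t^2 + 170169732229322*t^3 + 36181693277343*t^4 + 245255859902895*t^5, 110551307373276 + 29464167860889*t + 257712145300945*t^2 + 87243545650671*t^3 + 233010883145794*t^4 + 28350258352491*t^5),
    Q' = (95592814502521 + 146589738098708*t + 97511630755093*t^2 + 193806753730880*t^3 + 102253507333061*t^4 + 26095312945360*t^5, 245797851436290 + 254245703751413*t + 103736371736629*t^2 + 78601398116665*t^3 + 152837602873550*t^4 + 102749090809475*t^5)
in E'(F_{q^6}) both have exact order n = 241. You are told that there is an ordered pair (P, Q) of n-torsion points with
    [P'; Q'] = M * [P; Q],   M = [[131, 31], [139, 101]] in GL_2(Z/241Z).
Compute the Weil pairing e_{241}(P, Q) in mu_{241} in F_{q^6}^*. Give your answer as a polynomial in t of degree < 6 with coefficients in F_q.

Alternating bilinearity on E[241] (values in mu_{241} in F_{276698534703631^6}) gives e(P',Q') = e(P,Q)^det(M).
Inverting 5 mod 241: 193. Thus e_{241}(P,Q) = e(P',Q')^{193}.
Build f_{241,P'} and f_{241,Q'} via the 8-bit ladder of 241=11110001_2; evaluate at shifted divisors; quotient in F_{276698534703631^6}.
Result: e(P',Q') = 258499782775450 + 227041745770564*t + 24270076094302*t^2 + 272187983312516*t^3 + 216005355322595*t^4 + 230149475871984*t^5.
Hence e(P,Q) = 124404196161745 + 10772938578859*t + 74802659884665*t^2 + 229029674290030*t^3 + 108589009138229*t^4 + 223611267543009*t^5 in F_{276698534703631^6}^*.

124404196161745 + 10772938578859*t + 74802659884665*t^2 + 229029674290030*t^3 + 108589009138229*t^4 + 223611267543009*t^5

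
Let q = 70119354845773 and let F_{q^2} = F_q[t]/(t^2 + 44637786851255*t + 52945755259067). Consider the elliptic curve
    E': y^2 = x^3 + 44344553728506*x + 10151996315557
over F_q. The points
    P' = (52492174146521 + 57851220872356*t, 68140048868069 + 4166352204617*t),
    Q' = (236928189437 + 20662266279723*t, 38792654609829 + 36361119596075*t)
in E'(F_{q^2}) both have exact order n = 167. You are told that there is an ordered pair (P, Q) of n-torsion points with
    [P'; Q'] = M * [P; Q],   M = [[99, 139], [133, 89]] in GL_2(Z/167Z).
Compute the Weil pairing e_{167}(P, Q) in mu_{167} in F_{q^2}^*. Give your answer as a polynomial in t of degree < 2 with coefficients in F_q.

51009026582170 + 30553676166210*t

Under M = [[99,139],[133,89]] in GL_2(Z/167), e_{167}(P',Q') = e_{167}(P,Q)^(99*89-139*133 mod 167).
det(M) mod 167 = 10; its inverse in (Z/167)^* is 117 (check: 10*117 mod 167 = 1).
Run Miller on y^2=x^3+44344553728506*x+10151996315557 over F_{70119354845773}: ladder 10100111 (8 bits); e = f_P(D_Q)/f_Q(D_P).
The quotient is 54042477634915 + 30403507367063*t.
Thus e_{167}(P,Q) = 51009026582170 + 30553676166210*t.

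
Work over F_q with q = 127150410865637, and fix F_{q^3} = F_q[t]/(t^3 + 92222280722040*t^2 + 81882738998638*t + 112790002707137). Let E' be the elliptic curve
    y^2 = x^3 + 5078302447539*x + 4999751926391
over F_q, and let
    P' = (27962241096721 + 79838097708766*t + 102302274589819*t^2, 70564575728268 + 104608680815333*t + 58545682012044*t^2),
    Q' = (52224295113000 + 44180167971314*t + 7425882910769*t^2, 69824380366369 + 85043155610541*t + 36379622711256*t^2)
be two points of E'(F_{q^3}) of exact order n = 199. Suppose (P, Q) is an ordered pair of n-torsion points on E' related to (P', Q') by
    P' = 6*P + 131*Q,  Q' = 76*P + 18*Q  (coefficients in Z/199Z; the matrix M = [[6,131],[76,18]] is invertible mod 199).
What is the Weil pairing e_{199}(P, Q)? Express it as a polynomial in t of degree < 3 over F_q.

36492241440464 + 4856522083450*t + 68775664940111*t^2

Since e_{199}(P,P)=e_{199}(Q,Q)=1 and e_{199}(Q,P)=e_{199}(P,Q)^{-1}, expanding e_{199}(6*P + 131*Q,76*P + 18*Q) leaves e(P,Q)^det(M).
6*18 - 131*76 = -9848; reduced mod 199: det = 102, inverse 80.
Miller loop for e_{199} over F_{127150410865637^3}: bits of 199 = 11000111; 7 double steps + 4 add steps, l/v at each.
Result: e(P',Q') = 62179613152128 + 79100670196165*t + 36110055430427*t^2.
Raise to 80: e(P,Q) = 36492241440464 + 4856522083450*t + 68775664940111*t^2 in mu_{199}.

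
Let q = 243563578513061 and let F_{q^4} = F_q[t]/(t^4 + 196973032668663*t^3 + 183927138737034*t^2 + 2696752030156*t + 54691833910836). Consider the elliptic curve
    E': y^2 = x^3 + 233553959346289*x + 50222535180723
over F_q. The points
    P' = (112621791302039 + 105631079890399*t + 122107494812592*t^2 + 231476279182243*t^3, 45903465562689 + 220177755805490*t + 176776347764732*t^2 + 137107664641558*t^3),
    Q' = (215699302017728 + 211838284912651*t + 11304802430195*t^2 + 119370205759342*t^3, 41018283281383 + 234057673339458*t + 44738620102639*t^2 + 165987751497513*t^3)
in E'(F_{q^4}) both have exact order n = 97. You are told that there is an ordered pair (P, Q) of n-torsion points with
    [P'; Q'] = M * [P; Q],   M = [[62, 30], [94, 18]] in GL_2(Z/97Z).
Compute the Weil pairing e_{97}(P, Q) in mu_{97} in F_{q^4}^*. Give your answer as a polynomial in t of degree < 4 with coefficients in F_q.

187211167670862 + 230153805984707*t + 106379454119161*t^2 + 100821292277020*t^3

The 97-Weil pairing on E[97] over F_{243563578513061} is alternating-bilinear: e_{97}(P',Q') = e_{97}(P,Q)^det(M).
Hence e(P,Q) = e(P',Q')^{67} where 67 = 42^{-1} mod 97.
Build f_{97,P'} and f_{97,Q'} via the 7-bit ladder of 97=1100001_2; evaluate at shifted divisors; quotient in F_{243563578513061^4}.
e_{97}(P',Q') = 28839607698369 + 228412402964320*t + 130898706793055*t^2 + 93841714569115*t^3.
Thus e_{97}(P,Q) = 187211167670862 + 230153805984707*t + 106379454119161*t^2 + 100821292277020*t^3.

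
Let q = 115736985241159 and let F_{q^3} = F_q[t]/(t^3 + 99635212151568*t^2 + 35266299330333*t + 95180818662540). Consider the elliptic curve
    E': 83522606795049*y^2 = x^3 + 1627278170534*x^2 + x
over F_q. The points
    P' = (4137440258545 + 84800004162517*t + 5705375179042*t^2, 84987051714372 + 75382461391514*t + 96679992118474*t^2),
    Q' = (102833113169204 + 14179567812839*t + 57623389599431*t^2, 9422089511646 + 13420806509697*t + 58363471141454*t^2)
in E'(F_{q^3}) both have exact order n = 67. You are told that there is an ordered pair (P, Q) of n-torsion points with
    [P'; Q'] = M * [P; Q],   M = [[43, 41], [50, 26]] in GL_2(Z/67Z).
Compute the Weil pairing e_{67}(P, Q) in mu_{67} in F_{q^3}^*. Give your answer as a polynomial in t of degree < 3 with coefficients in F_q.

e_{67} is bilinear + alternating on E[67], so e_{67}(43*P + 41*Q, 50*P + 26*Q) = e_{67}(P,Q)^(43*26-41*50).
So e_{67}(P,Q) = e_{67}(P',Q')^{56}, since 6*56 = 1 mod 67.
Set x_W=44067318948169*u+66304913078685, y_W=44067318948169*v; then E': y_W^2=x_W^3+47283832038270*x_W+109042833488381.
Miller loop for e_{67} over F_{115736985241159^3}: bits of 67 = 1000011; 6 double steps + 2 add steps, l/v at each.
f_P(D_Q)/f_Q(D_P) = 13023657475801 + 86044721540325*t + 34866728453361*t^2.
Finally e_{67}(P,Q) = 87836269138756 + 85411546973273*t + 85105454633276*t^2.

87836269138756 + 85411546973273*t + 85105454633276*t^2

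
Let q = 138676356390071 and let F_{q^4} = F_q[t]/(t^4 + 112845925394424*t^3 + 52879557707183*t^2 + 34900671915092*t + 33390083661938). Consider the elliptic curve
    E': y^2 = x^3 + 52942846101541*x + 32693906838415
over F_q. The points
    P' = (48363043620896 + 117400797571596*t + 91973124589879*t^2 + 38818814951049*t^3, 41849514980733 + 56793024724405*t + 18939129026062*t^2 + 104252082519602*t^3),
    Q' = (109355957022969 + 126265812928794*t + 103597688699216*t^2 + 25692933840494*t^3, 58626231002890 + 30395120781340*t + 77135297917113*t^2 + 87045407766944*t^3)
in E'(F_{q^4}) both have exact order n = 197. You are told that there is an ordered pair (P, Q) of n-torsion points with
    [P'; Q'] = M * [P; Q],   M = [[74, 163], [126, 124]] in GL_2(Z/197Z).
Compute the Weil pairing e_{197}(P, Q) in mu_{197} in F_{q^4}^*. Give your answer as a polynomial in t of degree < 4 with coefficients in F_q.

109301789109498 + 113767832356326*t + 71488688043018*t^2 + 105733737748924*t^3

e_{197}(aP+bQ,cP+dQ) = e_{197}(P,Q)^(ad-bc); with (a,b,c,d)=(74,163,126,124) this gives the det-197 law.
Inverting 64 mod 197: 157. Thus e_{197}(P,Q) = e(P',Q')^{157}.
Miller loop for e_{197} over F_{138676356390071^4}: bits of 197 = 11000101; 7 double steps + 3 add steps, l/v at each.
f_P(D_Q)/f_Q(D_P) = 13974612021633 + 46553168407082*t + 135390598568370*t^2 + 5186948911862*t^3.
e_{197}(P,Q) = (13974612021633 + 46553168407082*t + 135390598568370*t^2 + 5186948911862*t^3)^{157} = 109301789109498 + 113767832356326*t + 71488688043018*t^2 + 105733737748924*t^3.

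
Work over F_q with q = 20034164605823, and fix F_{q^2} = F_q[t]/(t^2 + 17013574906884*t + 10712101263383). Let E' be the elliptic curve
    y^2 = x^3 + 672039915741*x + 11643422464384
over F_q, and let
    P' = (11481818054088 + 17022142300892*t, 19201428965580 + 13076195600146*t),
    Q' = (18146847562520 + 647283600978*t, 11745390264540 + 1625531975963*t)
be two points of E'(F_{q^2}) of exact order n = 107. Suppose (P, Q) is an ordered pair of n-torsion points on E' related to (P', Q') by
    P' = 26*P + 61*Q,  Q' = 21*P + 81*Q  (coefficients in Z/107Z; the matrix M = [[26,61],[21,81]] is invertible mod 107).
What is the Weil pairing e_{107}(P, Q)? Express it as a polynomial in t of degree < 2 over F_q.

Alternating bilinearity on E[107] (values in mu_{107} in F_{20034164605823^2}) gives e(P',Q') = e(P,Q)^det(M).
26*81 - 61*21 = 825; reduced mod 107: det = 76, inverse 69.
Double-and-add over 1101011: 7-1 doublings, 5-1 additions; each step l_{T,T}/v_{2T} or l_{T,P'}/v at Q'+S for random S.
f_P(D_Q)/f_Q(D_P) = 1706787606850 + 13338208476468*t.
(1706787606850 + 13338208476468*t)^{69} mod (20034164605823,f) = 1010701553845 + 807927659566*t.

1010701553845 + 807927659566*t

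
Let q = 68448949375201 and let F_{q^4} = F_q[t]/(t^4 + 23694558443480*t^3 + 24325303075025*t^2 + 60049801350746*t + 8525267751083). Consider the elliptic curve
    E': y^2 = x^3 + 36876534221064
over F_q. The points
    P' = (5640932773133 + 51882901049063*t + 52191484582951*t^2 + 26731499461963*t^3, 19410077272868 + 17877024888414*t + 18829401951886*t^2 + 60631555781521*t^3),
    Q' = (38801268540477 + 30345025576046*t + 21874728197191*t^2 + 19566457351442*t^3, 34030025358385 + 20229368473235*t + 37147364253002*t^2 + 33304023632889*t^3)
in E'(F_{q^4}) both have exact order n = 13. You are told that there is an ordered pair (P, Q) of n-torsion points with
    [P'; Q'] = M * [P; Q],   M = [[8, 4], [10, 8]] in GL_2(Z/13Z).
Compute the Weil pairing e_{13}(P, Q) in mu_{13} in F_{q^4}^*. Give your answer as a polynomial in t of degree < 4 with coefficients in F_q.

21276072165896 + 12150453969637*t + 24604483570945*t^2 + 41891079937457*t^3

Under M = [[8,4],[10,8]] in GL_2(Z/13), e_{13}(P',Q') = e_{13}(P,Q)^(8*8-4*10 mod 13).
Hence e(P,Q) = e(P',Q')^{6} where 6 = 11^{-1} mod 13.
Build f_{13,P'} and f_{13,Q'} via the 4-bit ladder of 13=1101_2; evaluate at shifted divisors; quotient in F_{68448949375201^4}.
The quotient is 47326652887722 + 54879964945111*t + 44798792858874*t^2 + 30426216078669*t^3.
Hence e(P,Q) = 21276072165896 + 12150453969637*t + 24604483570945*t^2 + 41891079937457*t^3 in F_{68448949375201^4}^*.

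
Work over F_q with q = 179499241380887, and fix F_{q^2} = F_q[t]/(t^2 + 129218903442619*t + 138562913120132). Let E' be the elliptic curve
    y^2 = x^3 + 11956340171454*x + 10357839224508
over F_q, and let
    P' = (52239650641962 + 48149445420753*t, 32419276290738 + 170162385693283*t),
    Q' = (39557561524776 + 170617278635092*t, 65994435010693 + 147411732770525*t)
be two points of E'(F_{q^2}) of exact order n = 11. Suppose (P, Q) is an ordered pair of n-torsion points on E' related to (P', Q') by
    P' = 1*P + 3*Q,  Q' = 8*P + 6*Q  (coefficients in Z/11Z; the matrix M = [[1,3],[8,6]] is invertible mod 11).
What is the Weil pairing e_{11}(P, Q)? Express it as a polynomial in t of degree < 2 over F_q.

106285458152142 + 101444263222820*t

Under M = [[1,3],[8,6]] in GL_2(Z/11), e_{11}(P',Q') = e_{11}(P,Q)^(1*6-3*8 mod 11).
Inverting 4 mod 11: 3. Thus e_{11}(P,Q) = e(P',Q')^{3}.
4-bit Miller (1011) on E'/F_{179499241380887} with a'=11956340171454, b'=10357839224508: accumulate tangent/chord ratios at Q'+S and P'+S'.
f_P(D_Q)/f_Q(D_P) = 11707982615921 + 176836248145730*t.
Thus e_{11}(P,Q) = 106285458152142 + 101444263222820*t.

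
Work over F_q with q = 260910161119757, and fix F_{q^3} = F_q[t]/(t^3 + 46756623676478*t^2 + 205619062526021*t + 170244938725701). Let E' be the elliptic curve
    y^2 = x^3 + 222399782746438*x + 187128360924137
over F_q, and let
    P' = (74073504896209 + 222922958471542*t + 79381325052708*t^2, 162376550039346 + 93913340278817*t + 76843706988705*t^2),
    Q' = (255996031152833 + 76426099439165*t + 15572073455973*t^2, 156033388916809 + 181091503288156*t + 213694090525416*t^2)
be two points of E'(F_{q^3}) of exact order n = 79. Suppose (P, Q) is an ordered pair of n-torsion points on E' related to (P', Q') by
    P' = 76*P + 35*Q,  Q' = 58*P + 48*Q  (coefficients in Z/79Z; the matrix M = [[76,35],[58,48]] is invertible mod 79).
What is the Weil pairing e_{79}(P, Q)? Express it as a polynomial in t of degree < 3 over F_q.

152113345623538 + 213149185247382*t + 83076529188806*t^2

Alternating bilinearity on E[79] (values in mu_{79} in F_{260910161119757^3}) gives e(P',Q') = e(P,Q)^det(M).
Inverting 38 mod 79: 52. Thus e_{79}(P,Q) = e(P',Q')^{52}.
Build f_{79,P'} and f_{79,Q'} via the 7-bit ladder of 79=1001111_2; evaluate at shifted divisors; quotient in F_{260910161119757^3}.
f_P(D_Q)/f_Q(D_P) = 192573975517914 + 203508260643145*t + 235246568433299*t^2.
Thus e_{79}(P,Q) = 152113345623538 + 213149185247382*t + 83076529188806*t^2.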